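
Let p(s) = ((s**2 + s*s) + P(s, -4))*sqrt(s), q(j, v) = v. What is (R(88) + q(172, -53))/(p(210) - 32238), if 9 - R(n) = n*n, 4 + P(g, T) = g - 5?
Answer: -4649436/30371397029 - 38248166*sqrt(210)/91114191087 ≈ -0.0062363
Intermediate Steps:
P(g, T) = -9 + g (P(g, T) = -4 + (g - 5) = -4 + (-5 + g) = -9 + g)
R(n) = 9 - n**2 (R(n) = 9 - n*n = 9 - n**2)
p(s) = sqrt(s)*(-9 + s + 2*s**2) (p(s) = ((s**2 + s*s) + (-9 + s))*sqrt(s) = ((s**2 + s**2) + (-9 + s))*sqrt(s) = (2*s**2 + (-9 + s))*sqrt(s) = (-9 + s + 2*s**2)*sqrt(s) = sqrt(s)*(-9 + s + 2*s**2))
(R(88) + q(172, -53))/(p(210) - 32238) = ((9 - 1*88**2) - 53)/(sqrt(210)*(-9 + 210 + 2*210**2) - 32238) = ((9 - 1*7744) - 53)/(sqrt(210)*(-9 + 210 + 2*44100) - 32238) = ((9 - 7744) - 53)/(sqrt(210)*(-9 + 210 + 88200) - 32238) = (-7735 - 53)/(sqrt(210)*88401 - 32238) = -7788/(88401*sqrt(210) - 32238) = -7788/(-32238 + 88401*sqrt(210))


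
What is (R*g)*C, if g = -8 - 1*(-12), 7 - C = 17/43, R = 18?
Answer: 20448/43 ≈ 475.53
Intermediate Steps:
C = 284/43 (C = 7 - 17/43 = 284/43 ≈ 6.6047)
g = 4 (g = -8 + 12 = 4)
(R*g)*C = (18*4)*(284/43) = 72*(284/43) = 20448/43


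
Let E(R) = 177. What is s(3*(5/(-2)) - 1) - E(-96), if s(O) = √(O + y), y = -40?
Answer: -177 + I*√194/2 ≈ -177.0 + 6.9642*I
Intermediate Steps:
s(O) = √(-40 + O) (s(O) = √(O - 40) = √(-40 + O))
s(3*(5/(-2)) - 1) - E(-96) = √(-40 + (3*(5/(-2)) - 1)) - 1*177 = √(-40 + (3*(5*(-½)) - 1)) - 177 = √(-40 + (3*(-5/2) - 1)) - 177 = √(-40 + (-15/2 - 1)) - 177 = √(-40 - 17/2) - 177 = √(-97/2) - 177 = I*√194/2 - 177 = -177 + I*√194/2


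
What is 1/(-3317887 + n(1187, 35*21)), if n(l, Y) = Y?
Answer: -1/3317152 ≈ -3.0146e-7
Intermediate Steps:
1/(-3317887 + n(1187, 35*21)) = 1/(-3317887 + 35*21) = 1/(-3317887 + 735) = 1/(-3317152) = -1/3317152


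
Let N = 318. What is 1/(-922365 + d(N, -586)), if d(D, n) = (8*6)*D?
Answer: -1/907101 ≈ -1.1024e-6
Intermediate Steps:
d(D, n) = 48*D
1/(-922365 + d(N, -586)) = 1/(-922365 + 48*318) = 1/(-922365 + 15264) = 1/(-907101) = -1/907101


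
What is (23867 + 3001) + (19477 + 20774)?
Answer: 67119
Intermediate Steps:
(23867 + 3001) + (19477 + 20774) = 26868 + 40251 = 67119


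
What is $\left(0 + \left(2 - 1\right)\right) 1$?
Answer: $1$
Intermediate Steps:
$\left(0 + \left(2 - 1\right)\right) 1 = \left(0 + 1\right) 1 = 1 \cdot 1 = 1$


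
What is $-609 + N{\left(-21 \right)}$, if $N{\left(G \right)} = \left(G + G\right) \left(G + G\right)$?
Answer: $1155$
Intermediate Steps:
$N{\left(G \right)} = 4 G^{2}$ ($N{\left(G \right)} = 2 G 2 G = 4 G^{2}$)
$-609 + N{\left(-21 \right)} = -609 + 4 \left(-21\right)^{2} = -609 + 4 \cdot 441 = -609 + 1764 = 1155$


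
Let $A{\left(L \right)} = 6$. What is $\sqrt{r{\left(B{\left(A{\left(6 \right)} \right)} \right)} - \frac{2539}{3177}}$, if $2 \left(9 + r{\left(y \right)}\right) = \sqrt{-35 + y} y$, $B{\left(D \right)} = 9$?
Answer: $\frac{\sqrt{-43958384 + 20186658 i \sqrt{26}}}{2118} \approx 2.7524 + 4.1683 i$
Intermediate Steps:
$r{\left(y \right)} = -9 + \frac{y \sqrt{-35 + y}}{2}$ ($r{\left(y \right)} = -9 + \frac{\sqrt{-35 + y} y}{2} = -9 + \frac{y \sqrt{-35 + y}}{2}$)
$\sqrt{r{\left(B{\left(A{\left(6 \right)} \right)} \right)} - \frac{2539}{3177}} = \sqrt{\left(-9 + \frac{1}{2} \cdot 9 \sqrt{-35 + 9}\right) - \frac{2539}{3177}} = \sqrt{\left(-9 + \frac{1}{2} \cdot 9 \sqrt{-26}\right) - \frac{2539}{3177}} = \sqrt{\left(-9 + \frac{1}{2} \cdot 9 i \sqrt{26}\right) - \frac{2539}{3177}} = \sqrt{\left(-9 + \frac{9 i \sqrt{26}}{2}\right) - \frac{2539}{3177}} = \sqrt{- \frac{31132}{3177} + \frac{9 i \sqrt{26}}{2}}$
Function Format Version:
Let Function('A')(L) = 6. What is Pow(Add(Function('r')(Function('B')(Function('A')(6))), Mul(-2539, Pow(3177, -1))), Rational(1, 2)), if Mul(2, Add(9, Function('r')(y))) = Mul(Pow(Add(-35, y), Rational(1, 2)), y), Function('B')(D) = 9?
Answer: Mul(Rational(1, 2118), Pow(Add(-43958384, Mul(20186658, I, Pow(26, Rational(1, 2)))), Rational(1, 2))) ≈ Add(2.7524, Mul(4.1683, I))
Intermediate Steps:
Function('r')(y) = Add(-9, Mul(Rational(1, 2), y, Pow(Add(-35, y), Rational(1, 2)))) (Function('r')(y) = Add(-9, Mul(Rational(1, 2), Mul(Pow(Add(-35, y), Rational(1, 2)), y))) = Add(-9, Mul(Rational(1, 2), Mul(y, Pow(Add(-35, y), Rational(1, 2))))) = Add(-9, Mul(Rational(1, 2), y, Pow(Add(-35, y), Rational(1, 2)))))
Pow(Add(Function('r')(Function('B')(Function('A')(6))), Mul(-2539, Pow(3177, -1))), Rational(1, 2)) = Pow(Add(Add(-9, Mul(Rational(1, 2), 9, Pow(Add(-35, 9), Rational(1, 2)))), Mul(-2539, Pow(3177, -1))), Rational(1, 2)) = Pow(Add(Add(-9, Mul(Rational(1, 2), 9, Pow(-26, Rational(1, 2)))), Mul(-2539, Rational(1, 3177))), Rational(1, 2)) = Pow(Add(Add(-9, Mul(Rational(1, 2), 9, Mul(I, Pow(26, Rational(1, 2))))), Rational(-2539, 3177)), Rational(1, 2)) = Pow(Add(Add(-9, Mul(Rational(9, 2), I, Pow(26, Rational(1, 2)))), Rational(-2539, 3177)), Rational(1, 2)) = Pow(Add(Rational(-31132, 3177), Mul(Rational(9, 2), I, Pow(26, Rational(1, 2)))), Rational(1, 2))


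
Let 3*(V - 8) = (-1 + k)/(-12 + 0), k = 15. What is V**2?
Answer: 18769/324 ≈ 57.929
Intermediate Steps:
V = 137/18 (V = 8 + ((-1 + 15)/(-12 + 0))/3 = 8 + (14/(-12))/3 = 8 + (14*(-1/12))/3 = 8 + (1/3)*(-7/6) = 8 - 7/18 = 137/18 ≈ 7.6111)
V**2 = (137/18)**2 = 18769/324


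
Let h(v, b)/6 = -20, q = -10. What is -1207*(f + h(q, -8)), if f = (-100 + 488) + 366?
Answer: -765238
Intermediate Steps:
h(v, b) = -120 (h(v, b) = 6*(-20) = -120)
f = 754 (f = 388 + 366 = 754)
-1207*(f + h(q, -8)) = -1207*(754 - 120) = -1207*634 = -765238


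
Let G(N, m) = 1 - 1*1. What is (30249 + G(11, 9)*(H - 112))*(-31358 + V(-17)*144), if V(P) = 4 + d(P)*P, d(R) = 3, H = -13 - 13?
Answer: -1153273374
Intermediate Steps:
H = -26
G(N, m) = 0 (G(N, m) = 1 - 1 = 0)
V(P) = 4 + 3*P
(30249 + G(11, 9)*(H - 112))*(-31358 + V(-17)*144) = (30249 + 0*(-26 - 112))*(-31358 + (4 + 3*(-17))*144) = (30249 + 0*(-138))*(-31358 + (4 - 51)*144) = (30249 + 0)*(-31358 - 47*144) = 30249*(-31358 - 6768) = 30249*(-38126) = -1153273374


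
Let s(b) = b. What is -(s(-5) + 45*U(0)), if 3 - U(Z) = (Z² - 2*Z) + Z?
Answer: -130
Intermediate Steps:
U(Z) = 3 + Z - Z² (U(Z) = 3 - ((Z² - 2*Z) + Z) = 3 - (Z² - Z) = 3 + (Z - Z²) = 3 + Z - Z²)
-(s(-5) + 45*U(0)) = -(-5 + 45*(3 + 0 - 1*0²)) = -(-5 + 45*(3 + 0 - 1*0)) = -(-5 + 45*(3 + 0 + 0)) = -(-5 + 45*3) = -(-5 + 135) = -1*130 = -130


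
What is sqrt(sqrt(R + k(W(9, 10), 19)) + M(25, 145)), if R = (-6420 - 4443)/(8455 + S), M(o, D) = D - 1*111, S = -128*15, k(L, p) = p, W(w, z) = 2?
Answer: sqrt(1452011650 + 6535*sqrt(740428570))/6535 ≈ 6.1777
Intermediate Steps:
S = -1920
M(o, D) = -111 + D (M(o, D) = D - 111 = -111 + D)
R = -10863/6535 (R = (-6420 - 4443)/(8455 - 1920) = -10863/6535 ≈ -1.6623)
sqrt(sqrt(R + k(W(9, 10), 19)) + M(25, 145)) = sqrt(sqrt(-10863/6535 + 19) + (-111 + 145)) = sqrt(sqrt(113302/6535) + 34) = sqrt(sqrt(740428570)/6535 + 34) = sqrt(34 + sqrt(740428570)/6535)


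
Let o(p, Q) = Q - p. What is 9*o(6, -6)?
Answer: -108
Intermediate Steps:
9*o(6, -6) = 9*(-6 - 1*6) = 9*(-6 - 6) = 9*(-12) = -108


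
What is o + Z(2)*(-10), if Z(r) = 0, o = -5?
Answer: -5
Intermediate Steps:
o + Z(2)*(-10) = -5 + 0*(-10) = -5 + 0 = -5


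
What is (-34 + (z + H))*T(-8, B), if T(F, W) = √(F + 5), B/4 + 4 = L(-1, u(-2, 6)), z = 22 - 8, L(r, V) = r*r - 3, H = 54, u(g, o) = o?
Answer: 34*I*√3 ≈ 58.89*I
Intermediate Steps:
L(r, V) = -3 + r² (L(r, V) = r² - 3 = -3 + r²)
z = 14
B = -24 (B = -16 + 4*(-3 + (-1)²) = -16 + 4*(-3 + 1) = -16 + 4*(-2) = -16 - 8 = -24)
T(F, W) = √(5 + F)
(-34 + (z + H))*T(-8, B) = (-34 + (14 + 54))*√(5 - 8) = (-34 + 68)*√(-3) = 34*(I*√3) = 34*I*√3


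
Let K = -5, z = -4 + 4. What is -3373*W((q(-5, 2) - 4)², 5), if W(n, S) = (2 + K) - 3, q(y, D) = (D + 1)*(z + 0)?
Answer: 20238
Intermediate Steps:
z = 0
q(y, D) = 0 (q(y, D) = (D + 1)*(0 + 0) = (1 + D)*0 = 0)
W(n, S) = -6 (W(n, S) = (2 - 5) - 3 = -3 - 3 = -6)
-3373*W((q(-5, 2) - 4)², 5) = -3373*(-6) = 20238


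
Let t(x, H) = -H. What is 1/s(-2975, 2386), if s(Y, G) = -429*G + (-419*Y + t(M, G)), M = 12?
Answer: 1/220545 ≈ 4.5342e-6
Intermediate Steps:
s(Y, G) = -430*G - 419*Y (s(Y, G) = -429*G + (-419*Y - G) = -429*G + (-G - 419*Y) = -430*G - 419*Y)
1/s(-2975, 2386) = 1/(-430*2386 - 419*(-2975)) = 1/(-1025980 + 1246525) = 1/220545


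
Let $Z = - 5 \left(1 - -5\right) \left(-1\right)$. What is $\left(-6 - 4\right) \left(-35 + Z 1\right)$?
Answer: $50$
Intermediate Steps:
$Z = 30$ ($Z = - 5 \left(1 + 5\right) \left(-1\right) = \left(-5\right) 6 \left(-1\right) = \left(-30\right) \left(-1\right) = 30$)
$\left(-6 - 4\right) \left(-35 + Z 1\right) = \left(-6 - 4\right) \left(-35 + 30 \cdot 1\right) = \left(-6 - 4\right) \left(-35 + 30\right) = \left(-10\right) \left(-5\right) = 50$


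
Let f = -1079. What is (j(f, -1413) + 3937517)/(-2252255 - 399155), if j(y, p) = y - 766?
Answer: -1967836/1325705 ≈ -1.4844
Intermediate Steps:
j(y, p) = -766 + y
(j(f, -1413) + 3937517)/(-2252255 - 399155) = ((-766 - 1079) + 3937517)/(-2252255 - 399155) = (-1845 + 3937517)/(-2651410) = 3935672*(-1/2651410) = -1967836/1325705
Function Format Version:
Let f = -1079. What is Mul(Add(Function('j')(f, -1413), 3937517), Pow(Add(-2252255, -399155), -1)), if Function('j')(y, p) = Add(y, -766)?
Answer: Rational(-1967836, 1325705) ≈ -1.4844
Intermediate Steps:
Function('j')(y, p) = Add(-766, y)
Mul(Add(Function('j')(f, -1413), 3937517), Pow(Add(-2252255, -399155), -1)) = Mul(Add(Add(-766, -1079), 3937517), Pow(Add(-2252255, -399155), -1)) = Mul(Add(-1845, 3937517), Pow(-2651410, -1)) = Mul(3935672, Rational(-1, 2651410)) = Rational(-1967836, 1325705)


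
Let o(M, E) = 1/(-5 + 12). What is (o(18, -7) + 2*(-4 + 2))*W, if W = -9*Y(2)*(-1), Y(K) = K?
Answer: -486/7 ≈ -69.429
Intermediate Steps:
o(M, E) = ⅐ (o(M, E) = 1/7 = ⅐)
W = 18 (W = -9*2*(-1) = -18*(-1) = 18)
(o(18, -7) + 2*(-4 + 2))*W = (⅐ + 2*(-4 + 2))*18 = (⅐ + 2*(-2))*18 = (⅐ - 4)*18 = -27/7*18 = -486/7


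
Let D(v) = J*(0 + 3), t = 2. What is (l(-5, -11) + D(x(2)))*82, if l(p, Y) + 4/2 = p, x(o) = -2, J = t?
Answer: -82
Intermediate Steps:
J = 2
l(p, Y) = -2 + p
D(v) = 6 (D(v) = 2*(0 + 3) = 2*3 = 6)
(l(-5, -11) + D(x(2)))*82 = ((-2 - 5) + 6)*82 = (-7 + 6)*82 = -1*82 = -82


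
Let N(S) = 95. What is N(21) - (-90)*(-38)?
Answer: -3325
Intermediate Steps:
N(21) - (-90)*(-38) = 95 - (-90)*(-38) = 95 - 1*3420 = 95 - 3420 = -3325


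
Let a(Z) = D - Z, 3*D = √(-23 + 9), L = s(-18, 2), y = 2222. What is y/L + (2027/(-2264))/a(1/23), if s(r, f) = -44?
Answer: -847352191/16787560 + 3216849*I*√14/16787560 ≈ -50.475 + 0.71698*I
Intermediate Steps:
L = -44
D = I*√14/3 (D = √(-23 + 9)/3 = √(-14)/3 = (I*√14)/3 = I*√14/3 ≈ 1.2472*I)
a(Z) = -Z + I*√14/3 (a(Z) = I*√14/3 - Z = -Z + I*√14/3)
y/L + (2027/(-2264))/a(1/23) = 2222/(-44) + (2027/(-2264))/(-1/23 + I*√14/3) = 2222*(-1/44) + (2027*(-1/2264))/(-1*1/23 + I*√14/3) = -101/2 - 2027/(2264*(-1/23 + I*√14/3))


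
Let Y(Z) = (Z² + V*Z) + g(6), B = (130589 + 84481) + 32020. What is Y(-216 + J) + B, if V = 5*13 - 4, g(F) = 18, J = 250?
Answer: 250338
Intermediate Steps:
V = 61 (V = 65 - 4 = 61)
B = 247090 (B = 215070 + 32020 = 247090)
Y(Z) = 18 + Z² + 61*Z (Y(Z) = (Z² + 61*Z) + 18 = 18 + Z² + 61*Z)
Y(-216 + J) + B = (18 + (-216 + 250)² + 61*(-216 + 250)) + 247090 = (18 + 34² + 61*34) + 247090 = (18 + 1156 + 2074) + 247090 = 3248 + 247090 = 250338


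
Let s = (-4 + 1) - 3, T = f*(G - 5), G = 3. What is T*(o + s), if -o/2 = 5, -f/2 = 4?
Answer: -256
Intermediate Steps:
f = -8 (f = -2*4 = -8)
o = -10 (o = -2*5 = -10)
T = 16 (T = -8*(3 - 5) = -8*(-2) = 16)
s = -6 (s = -3 - 3 = -6)
T*(o + s) = 16*(-10 - 6) = 16*(-16) = -256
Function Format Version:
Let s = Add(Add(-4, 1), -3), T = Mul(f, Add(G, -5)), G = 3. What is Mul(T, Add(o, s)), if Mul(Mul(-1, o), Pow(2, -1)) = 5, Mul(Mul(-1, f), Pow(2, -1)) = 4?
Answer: -256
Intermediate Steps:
f = -8 (f = Mul(-2, 4) = -8)
o = -10 (o = Mul(-2, 5) = -10)
T = 16 (T = Mul(-8, Add(3, -5)) = Mul(-8, -2) = 16)
s = -6 (s = Add(-3, -3) = -6)
Mul(T, Add(o, s)) = Mul(16, Add(-10, -6)) = Mul(16, -16) = -256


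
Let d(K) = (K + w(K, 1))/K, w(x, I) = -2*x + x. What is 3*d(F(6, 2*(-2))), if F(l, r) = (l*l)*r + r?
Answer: 0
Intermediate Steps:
w(x, I) = -x
F(l, r) = r + r*l**2 (F(l, r) = l**2*r + r = r*l**2 + r = r + r*l**2)
d(K) = 0 (d(K) = (K - K)/K = 0/K = 0)
3*d(F(6, 2*(-2))) = 3*0 = 0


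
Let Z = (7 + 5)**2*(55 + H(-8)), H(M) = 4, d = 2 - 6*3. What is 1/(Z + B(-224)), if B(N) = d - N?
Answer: 1/8704 ≈ 0.00011489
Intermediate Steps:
d = -16 (d = 2 - 18 = -16)
Z = 8496 (Z = (7 + 5)**2*(55 + 4) = 12**2*59 = 144*59 = 8496)
B(N) = -16 - N
1/(Z + B(-224)) = 1/(8496 + (-16 - 1*(-224))) = 1/(8496 + (-16 + 224)) = 1/(8496 + 208) = 1/8704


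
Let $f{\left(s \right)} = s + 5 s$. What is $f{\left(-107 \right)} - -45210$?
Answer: $44568$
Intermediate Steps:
$f{\left(s \right)} = 6 s$
$f{\left(-107 \right)} - -45210 = 6 \left(-107\right) - -45210 = -642 + 45210 = 44568$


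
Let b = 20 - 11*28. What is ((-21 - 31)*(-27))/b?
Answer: -39/8 ≈ -4.8750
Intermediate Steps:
b = -288 (b = 20 - 308 = -288)
((-21 - 31)*(-27))/b = ((-21 - 31)*(-27))/(-288) = -52*(-27)*(-1/288) = 1404*(-1/288) = -39/8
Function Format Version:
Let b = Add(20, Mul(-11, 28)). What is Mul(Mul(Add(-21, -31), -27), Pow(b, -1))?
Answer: Rational(-39, 8) ≈ -4.8750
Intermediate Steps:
b = -288 (b = Add(20, -308) = -288)
Mul(Mul(Add(-21, -31), -27), Pow(b, -1)) = Mul(Mul(Add(-21, -31), -27), Pow(-288, -1)) = Mul(Mul(-52, -27), Rational(-1, 288)) = Mul(1404, Rational(-1, 288)) = Rational(-39, 8)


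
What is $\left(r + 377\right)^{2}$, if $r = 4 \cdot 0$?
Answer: $142129$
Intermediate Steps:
$r = 0$
$\left(r + 377\right)^{2} = \left(0 + 377\right)^{2} = 377^{2} = 142129$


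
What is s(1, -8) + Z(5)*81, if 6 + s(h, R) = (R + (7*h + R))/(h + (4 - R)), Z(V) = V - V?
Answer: -87/13 ≈ -6.6923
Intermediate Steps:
Z(V) = 0
s(h, R) = -6 + (2*R + 7*h)/(4 + h - R) (s(h, R) = -6 + (R + (7*h + R))/(h + (4 - R)) = -6 + (R + (R + 7*h))/(4 + h - R) = -6 + (2*R + 7*h)/(4 + h - R))
s(1, -8) + Z(5)*81 = (-24 + 1 + 8*(-8))/(4 + 1 - 1*(-8)) + 0*81 = (-24 + 1 - 64)/(4 + 1 + 8) + 0 = -87/13 + 0 = -87/13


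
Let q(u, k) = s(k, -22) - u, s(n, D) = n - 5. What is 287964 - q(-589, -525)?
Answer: 287905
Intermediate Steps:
s(n, D) = -5 + n
q(u, k) = -5 + k - u (q(u, k) = (-5 + k) - u = -5 + k - u)
287964 - q(-589, -525) = 287964 - (-5 - 525 - 1*(-589)) = 287964 - (-5 - 525 + 589) = 287964 - 1*59 = 287964 - 59 = 287905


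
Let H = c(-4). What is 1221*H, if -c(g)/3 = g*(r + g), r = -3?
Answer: -102564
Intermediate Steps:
c(g) = -3*g*(-3 + g)
H = -84 (H = 3*(-4)*(3 - 1*(-4)) = 3*(-4)*(3 + 4) = 3*(-4)*7 = -84)
1221*H = 1221*(-84) = -102564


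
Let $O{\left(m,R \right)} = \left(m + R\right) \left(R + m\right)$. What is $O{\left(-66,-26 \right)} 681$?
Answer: $5763984$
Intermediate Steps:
$O{\left(m,R \right)} = \left(R + m\right)^{2}$ ($O{\left(m,R \right)} = \left(R + m\right) \left(R + m\right) = \left(R + m\right)^{2}$)
$O{\left(-66,-26 \right)} 681 = \left(-26 - 66\right)^{2} \cdot 681 = \left(-92\right)^{2} \cdot 681 = 8464 \cdot 681 = 5763984$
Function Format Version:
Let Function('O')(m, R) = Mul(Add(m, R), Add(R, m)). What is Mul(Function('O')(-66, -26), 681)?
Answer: 5763984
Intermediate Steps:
Function('O')(m, R) = Pow(Add(R, m), 2) (Function('O')(m, R) = Mul(Add(R, m), Add(R, m)) = Pow(Add(R, m), 2))
Mul(Function('O')(-66, -26), 681) = Mul(Pow(Add(-26, -66), 2), 681) = Mul(Pow(-92, 2), 681) = Mul(8464, 681) = 5763984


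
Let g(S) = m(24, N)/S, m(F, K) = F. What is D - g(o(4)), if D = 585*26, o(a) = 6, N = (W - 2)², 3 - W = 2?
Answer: 15206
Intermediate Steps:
W = 1 (W = 3 - 1*2 = 3 - 2 = 1)
N = 1 (N = (1 - 2)² = (-1)² = 1)
g(S) = 24/S
D = 15210
D - g(o(4)) = 15210 - 24/6 = 15210 - 1*4 = 15210 - 4 = 15206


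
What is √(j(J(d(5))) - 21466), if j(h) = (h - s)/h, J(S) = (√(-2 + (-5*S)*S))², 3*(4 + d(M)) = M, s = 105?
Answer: 15*I*√6597618/263 ≈ 146.5*I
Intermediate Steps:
d(M) = -4 + M/3
J(S) = -2 - 5*S² (J(S) = (√(-2 - 5*S²))² = -2 - 5*S²)
j(h) = (-105 + h)/h (j(h) = (h - 1*105)/h = (h - 105)/h = (-105 + h)/h)
√(j(J(d(5))) - 21466) = √((-105 + (-2 - 5*(-4 + (⅓)*5)²))/(-2 - 5*(-4 + (⅓)*5)²) - 21466) = √((-105 + (-2 - 5*(-4 + 5/3)²))/(-2 - 5*(-4 + 5/3)²) - 21466) = √((-105 + (-2 - 5*(-7/3)²))/(-2 - 5*(-7/3)²) - 21466) = √((-105 + (-2 - 5*49/9))/(-2 - 5*49/9) - 21466) = √((-105 + (-2 - 245/9))/(-2 - 245/9) - 21466) = √((-105 - 263/9)/(-263/9) - 21466) = √(-9/263*(-1208/9) - 21466) = √(1208/263 - 21466) = √(-5644350/263) = 15*I*√6597618/263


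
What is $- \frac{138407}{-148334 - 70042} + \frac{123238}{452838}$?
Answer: $\frac{14931361759}{16481491848} \approx 0.90595$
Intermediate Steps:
$- \frac{138407}{-148334 - 70042} + \frac{123238}{452838} = - \frac{138407}{-218376} + 123238 \cdot \frac{1}{452838} = \left(-138407\right) \left(- \frac{1}{218376}\right) + \frac{61619}{226419} = \frac{138407}{218376} + \frac{61619}{226419} = \frac{14931361759}{16481491848}$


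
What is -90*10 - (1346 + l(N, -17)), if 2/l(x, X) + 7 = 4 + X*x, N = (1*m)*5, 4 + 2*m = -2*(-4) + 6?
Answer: -480643/214 ≈ -2246.0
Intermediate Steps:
m = 5 (m = -2 + (-2*(-4) + 6)/2 = -2 + (8 + 6)/2 = -2 + (½)*14 = -2 + 7 = 5)
N = 25 (N = (1*5)*5 = 5*5 = 25)
l(x, X) = 2/(-3 + X*x) (l(x, X) = 2/(-7 + (4 + X*x)) = 2/(-3 + X*x))
-90*10 - (1346 + l(N, -17)) = -90*10 - (1346 + 2/(-3 - 17*25)) = -900 - (1346 + 2/(-3 - 425)) = -900 - (1346 + 2/(-428)) = -900 - (1346 + 2*(-1/428)) = -900 - (1346 - 1/214) = -900 - 1*288043/214 = -900 - 288043/214 = -480643/214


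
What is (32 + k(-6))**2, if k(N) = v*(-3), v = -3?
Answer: 1681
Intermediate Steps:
k(N) = 9 (k(N) = -3*(-3) = 9)
(32 + k(-6))**2 = (32 + 9)**2 = 41**2 = 1681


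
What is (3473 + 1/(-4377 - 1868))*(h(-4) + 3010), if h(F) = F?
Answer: 65196785304/6245 ≈ 1.0440e+7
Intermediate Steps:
(3473 + 1/(-4377 - 1868))*(h(-4) + 3010) = (3473 + 1/(-4377 - 1868))*(-4 + 3010) = (3473 + 1/(-6245))*3006 = (3473 - 1/6245)*3006 = (21688884/6245)*3006 = 65196785304/6245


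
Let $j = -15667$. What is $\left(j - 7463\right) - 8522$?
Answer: $-31652$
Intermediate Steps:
$\left(j - 7463\right) - 8522 = \left(-15667 - 7463\right) - 8522 = -23130 - 8522 = -31652$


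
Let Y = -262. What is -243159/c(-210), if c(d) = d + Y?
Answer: 243159/472 ≈ 515.17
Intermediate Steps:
c(d) = -262 + d (c(d) = d - 262 = -262 + d)
-243159/c(-210) = -243159/(-262 - 210) = -243159/(-472) = -243159*(-1/472) = 243159/472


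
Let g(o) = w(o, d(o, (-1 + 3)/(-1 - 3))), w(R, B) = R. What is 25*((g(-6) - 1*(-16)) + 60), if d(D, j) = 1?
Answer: 1750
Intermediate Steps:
g(o) = o
25*((g(-6) - 1*(-16)) + 60) = 25*((-6 - 1*(-16)) + 60) = 25*((-6 + 16) + 60) = 25*(10 + 60) = 25*70 = 1750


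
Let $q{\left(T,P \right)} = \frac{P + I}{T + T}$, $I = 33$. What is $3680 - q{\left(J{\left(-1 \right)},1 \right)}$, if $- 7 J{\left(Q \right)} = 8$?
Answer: $\frac{29559}{8} \approx 3694.9$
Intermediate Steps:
$J{\left(Q \right)} = - \frac{8}{7}$ ($J{\left(Q \right)} = \left(- \frac{1}{7}\right) 8 = - \frac{8}{7}$)
$q{\left(T,P \right)} = \frac{33 + P}{2 T}$ ($q{\left(T,P \right)} = \frac{P + 33}{T + T} = \frac{33 + P}{2 T}$)
$3680 - q{\left(J{\left(-1 \right)},1 \right)} = 3680 - \frac{33 + 1}{2 \left(- \frac{8}{7}\right)} = 3680 - \frac{1}{2} \left(- \frac{7}{8}\right) 34 = 3680 - - \frac{119}{8} = 3680 + \frac{119}{8} = \frac{29559}{8}$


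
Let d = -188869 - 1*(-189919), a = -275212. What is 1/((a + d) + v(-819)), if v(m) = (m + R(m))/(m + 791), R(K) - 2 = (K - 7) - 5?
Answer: -7/1918722 ≈ -3.6483e-6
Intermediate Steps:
d = 1050 (d = -188869 + 189919 = 1050)
R(K) = -10 + K (R(K) = 2 + ((K - 7) - 5) = 2 + ((-7 + K) - 5) = 2 + (-12 + K) = -10 + K)
v(m) = (-10 + 2*m)/(791 + m) (v(m) = (m + (-10 + m))/(m + 791) = (-10 + 2*m)/(791 + m))
1/((a + d) + v(-819)) = 1/((-275212 + 1050) + 2*(-5 - 819)/(791 - 819)) = 1/(-274162 + 2*(-824)/(-28)) = 1/(-274162 + 2*(-1/28)*(-824)) = 1/(-274162 + 412/7) = 1/(-1918722/7) = -7/1918722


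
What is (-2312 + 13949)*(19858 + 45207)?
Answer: 757161405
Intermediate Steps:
(-2312 + 13949)*(19858 + 45207) = 11637*65065 = 757161405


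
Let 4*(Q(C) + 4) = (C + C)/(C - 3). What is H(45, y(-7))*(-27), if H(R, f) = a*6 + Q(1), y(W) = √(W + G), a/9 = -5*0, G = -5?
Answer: 459/4 ≈ 114.75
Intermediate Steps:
a = 0 (a = 9*(-5*0) = 9*0 = 0)
Q(C) = -4 + C/(2*(-3 + C)) (Q(C) = -4 + ((C + C)/(C - 3))/4 = -4 + ((2*C)/(-3 + C))/4 = -4 + (2*C/(-3 + C))/4 = -4 + C/(2*(-3 + C)))
y(W) = √(-5 + W) (y(W) = √(W - 5) = √(-5 + W))
H(R, f) = -17/4 (H(R, f) = 0*6 + (24 - 7*1)/(2*(-3 + 1)) = 0 + (½)*(24 - 7)/(-2) = 0 + (½)*(-½)*17 = 0 - 17/4 = -17/4)
H(45, y(-7))*(-27) = -17/4*(-27) = 459/4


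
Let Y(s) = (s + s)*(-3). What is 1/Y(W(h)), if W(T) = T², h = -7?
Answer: -1/294 ≈ -0.0034014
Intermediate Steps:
Y(s) = -6*s (Y(s) = (2*s)*(-3) = -6*s)
1/Y(W(h)) = 1/(-6*(-7)²) = 1/(-6*49) = 1/(-294) = -1/294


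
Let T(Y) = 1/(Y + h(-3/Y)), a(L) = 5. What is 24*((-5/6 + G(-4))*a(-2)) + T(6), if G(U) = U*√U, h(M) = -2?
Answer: -399/4 - 960*I ≈ -99.75 - 960.0*I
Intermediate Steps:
G(U) = U^(3/2)
T(Y) = 1/(-2 + Y) (T(Y) = 1/(Y - 2) = 1/(-2 + Y))
24*((-5/6 + G(-4))*a(-2)) + T(6) = 24*((-5/6 + (-4)^(3/2))*5) + 1/(-2 + 6) = 24*((-5*⅙ - 8*I)*5) + 1/4 = 24*((-⅚ - 8*I)*5) + ¼ = 24*(-25/6 - 40*I) + ¼ = (-100 - 960*I) + ¼ = -399/4 - 960*I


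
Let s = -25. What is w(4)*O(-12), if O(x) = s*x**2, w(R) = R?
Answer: -14400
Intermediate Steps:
O(x) = -25*x**2
w(4)*O(-12) = 4*(-25*(-12)**2) = 4*(-25*144) = 4*(-3600) = -14400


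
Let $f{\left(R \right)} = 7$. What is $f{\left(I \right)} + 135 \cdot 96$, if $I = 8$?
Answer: $12967$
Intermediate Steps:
$f{\left(I \right)} + 135 \cdot 96 = 7 + 135 \cdot 96 = 7 + 12960 = 12967$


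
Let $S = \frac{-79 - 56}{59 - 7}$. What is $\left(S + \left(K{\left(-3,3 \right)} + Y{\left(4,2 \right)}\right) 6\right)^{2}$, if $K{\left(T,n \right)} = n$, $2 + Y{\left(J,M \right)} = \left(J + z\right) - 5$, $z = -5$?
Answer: $\frac{2873025}{2704} \approx 1062.5$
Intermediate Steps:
$Y{\left(J,M \right)} = -12 + J$ ($Y{\left(J,M \right)} = -2 + \left(\left(J - 5\right) - 5\right) = -2 + \left(\left(-5 + J\right) - 5\right) = -2 + \left(-10 + J\right) = -12 + J$)
$S = - \frac{135}{52} \approx -2.5962$
$\left(S + \left(K{\left(-3,3 \right)} + Y{\left(4,2 \right)}\right) 6\right)^{2} = \left(- \frac{135}{52} + \left(3 + \left(-12 + 4\right)\right) 6\right)^{2} = \left(- \frac{135}{52} + \left(3 - 8\right) 6\right)^{2} = \left(- \frac{135}{52} - 30\right)^{2} = \left(- \frac{1695}{52}\right)^{2} = \frac{2873025}{2704}$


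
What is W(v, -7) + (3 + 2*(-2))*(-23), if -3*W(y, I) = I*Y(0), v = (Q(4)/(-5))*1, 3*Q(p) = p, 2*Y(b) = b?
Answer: 23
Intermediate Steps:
Y(b) = b/2
Q(p) = p/3
v = -4/15 (v = (((⅓)*4)/(-5))*1 = ((4/3)*(-⅕))*1 = -4/15*1 = -4/15 ≈ -0.26667)
W(y, I) = 0 (W(y, I) = -I*(½)*0/3 = -I*0/3 = -⅓*0 = 0)
W(v, -7) + (3 + 2*(-2))*(-23) = 0 + (3 + 2*(-2))*(-23) = 0 + (3 - 4)*(-23) = 0 - 1*(-23) = 0 + 23 = 23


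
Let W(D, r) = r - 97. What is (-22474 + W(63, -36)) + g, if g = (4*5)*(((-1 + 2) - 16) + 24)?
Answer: -22427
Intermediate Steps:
W(D, r) = -97 + r
g = 180 (g = 20*((1 - 16) + 24) = 20*(-15 + 24) = 20*9 = 180)
(-22474 + W(63, -36)) + g = (-22474 + (-97 - 36)) + 180 = (-22474 - 133) + 180 = -22607 + 180 = -22427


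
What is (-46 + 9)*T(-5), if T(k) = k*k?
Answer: -925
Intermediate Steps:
T(k) = k²
(-46 + 9)*T(-5) = (-46 + 9)*(-5)² = -37*25 = -925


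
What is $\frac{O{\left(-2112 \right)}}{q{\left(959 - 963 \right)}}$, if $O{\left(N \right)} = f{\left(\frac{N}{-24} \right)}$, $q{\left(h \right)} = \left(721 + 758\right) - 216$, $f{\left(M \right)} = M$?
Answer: $\frac{88}{1263} \approx 0.069675$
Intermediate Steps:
$q{\left(h \right)} = 1263$ ($q{\left(h \right)} = 1479 - 216 = 1263$)
$O{\left(N \right)} = - \frac{N}{24}$ ($O{\left(N \right)} = \frac{N}{-24} = N \left(- \frac{1}{24}\right) = - \frac{N}{24}$)
$\frac{O{\left(-2112 \right)}}{q{\left(959 - 963 \right)}} = \frac{\left(- \frac{1}{24}\right) \left(-2112\right)}{1263} = 88 \cdot \frac{1}{1263} = \frac{88}{1263}$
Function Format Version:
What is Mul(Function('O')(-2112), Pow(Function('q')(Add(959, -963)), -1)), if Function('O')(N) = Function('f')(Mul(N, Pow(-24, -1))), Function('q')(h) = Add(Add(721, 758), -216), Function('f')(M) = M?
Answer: Rational(88, 1263) ≈ 0.069675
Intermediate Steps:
Function('q')(h) = 1263 (Function('q')(h) = Add(1479, -216) = 1263)
Function('O')(N) = Mul(Rational(-1, 24), N) (Function('O')(N) = Mul(N, Pow(-24, -1)) = Mul(N, Rational(-1, 24)) = Mul(Rational(-1, 24), N))
Mul(Function('O')(-2112), Pow(Function('q')(Add(959, -963)), -1)) = Mul(Mul(Rational(-1, 24), -2112), Pow(1263, -1)) = Mul(88, Rational(1, 1263)) = Rational(88, 1263)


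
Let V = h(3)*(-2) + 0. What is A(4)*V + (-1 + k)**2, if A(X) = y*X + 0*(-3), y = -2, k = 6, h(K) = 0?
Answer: 25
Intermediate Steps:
A(X) = -2*X (A(X) = -2*X + 0*(-3) = -2*X + 0 = -2*X)
V = 0 (V = 0*(-2) + 0 = 0 + 0 = 0)
A(4)*V + (-1 + k)**2 = -2*4*0 + (-1 + 6)**2 = -8*0 + 5**2 = 0 + 25 = 25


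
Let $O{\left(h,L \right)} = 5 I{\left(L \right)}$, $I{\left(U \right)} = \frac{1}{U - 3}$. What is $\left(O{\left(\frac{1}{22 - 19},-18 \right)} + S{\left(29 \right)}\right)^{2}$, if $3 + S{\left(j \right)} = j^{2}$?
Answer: $\frac{309513649}{441} \approx 7.0185 \cdot 10^{5}$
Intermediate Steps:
$I{\left(U \right)} = \frac{1}{-3 + U}$
$O{\left(h,L \right)} = \frac{5}{-3 + L}$
$S{\left(j \right)} = -3 + j^{2}$
$\left(O{\left(\frac{1}{22 - 19},-18 \right)} + S{\left(29 \right)}\right)^{2} = \left(\frac{5}{-3 - 18} - \left(3 - 29^{2}\right)\right)^{2} = \left(\frac{5}{-21} + \left(-3 + 841\right)\right)^{2} = \left(5 \left(- \frac{1}{21}\right) + 838\right)^{2} = \left(- \frac{5}{21} + 838\right)^{2} = \left(\frac{17593}{21}\right)^{2} = \frac{309513649}{441}$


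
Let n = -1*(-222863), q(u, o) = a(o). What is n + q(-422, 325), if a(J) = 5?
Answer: 222868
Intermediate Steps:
q(u, o) = 5
n = 222863
n + q(-422, 325) = 222863 + 5 = 222868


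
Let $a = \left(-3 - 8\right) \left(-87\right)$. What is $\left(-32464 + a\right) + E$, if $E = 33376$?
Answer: $1869$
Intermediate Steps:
$a = 957$ ($a = \left(-11\right) \left(-87\right) = 957$)
$\left(-32464 + a\right) + E = \left(-32464 + 957\right) + 33376 = -31507 + 33376 = 1869$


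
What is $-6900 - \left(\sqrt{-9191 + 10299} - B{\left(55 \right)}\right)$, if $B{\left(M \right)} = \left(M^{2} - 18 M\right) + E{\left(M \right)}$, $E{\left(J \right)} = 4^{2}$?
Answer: $-4849 - 2 \sqrt{277} \approx -4882.3$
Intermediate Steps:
$E{\left(J \right)} = 16$
$B{\left(M \right)} = 16 + M^{2} - 18 M$ ($B{\left(M \right)} = \left(M^{2} - 18 M\right) + 16 = 16 + M^{2} - 18 M$)
$-6900 - \left(\sqrt{-9191 + 10299} - B{\left(55 \right)}\right) = -6900 - \left(\sqrt{-9191 + 10299} - \left(16 + 55^{2} - 990\right)\right) = -6900 - \left(\sqrt{1108} - \left(16 + 3025 - 990\right)\right) = -6900 - \left(2 \sqrt{277} - 2051\right) = -6900 - \left(-2051 + 2 \sqrt{277}\right) = -6900 + \left(2051 - 2 \sqrt{277}\right) = -4849 - 2 \sqrt{277}$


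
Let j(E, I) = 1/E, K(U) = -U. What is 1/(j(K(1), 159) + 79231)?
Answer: 1/79230 ≈ 1.2621e-5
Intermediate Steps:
1/(j(K(1), 159) + 79231) = 1/(1/(-1*1) + 79231) = 1/(1/(-1) + 79231) = 1/(-1 + 79231) = 1/79230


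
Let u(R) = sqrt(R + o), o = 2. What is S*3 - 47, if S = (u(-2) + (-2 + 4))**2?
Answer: -35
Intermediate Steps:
u(R) = sqrt(2 + R) (u(R) = sqrt(R + 2) = sqrt(2 + R))
S = 4 (S = (sqrt(2 - 2) + (-2 + 4))**2 = (sqrt(0) + 2)**2 = (0 + 2)**2 = 2**2 = 4)
S*3 - 47 = 4*3 - 47 = 12 - 47 = -35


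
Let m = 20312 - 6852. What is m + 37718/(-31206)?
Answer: 209997521/15603 ≈ 13459.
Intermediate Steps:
m = 13460
m + 37718/(-31206) = 13460 + 37718/(-31206) = 13460 + 37718*(-1/31206) = 13460 - 18859/15603 = 209997521/15603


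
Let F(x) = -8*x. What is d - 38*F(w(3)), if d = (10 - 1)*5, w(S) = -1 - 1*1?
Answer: -563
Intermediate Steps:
w(S) = -2 (w(S) = -1 - 1 = -2)
d = 45 (d = 9*5 = 45)
d - 38*F(w(3)) = 45 - (-304)*(-2) = 45 - 38*16 = 45 - 608 = -563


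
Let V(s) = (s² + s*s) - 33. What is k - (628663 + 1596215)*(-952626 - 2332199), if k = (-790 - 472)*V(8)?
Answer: 7308334756460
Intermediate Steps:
V(s) = -33 + 2*s² (V(s) = (s² + s²) - 33 = 2*s² - 33 = -33 + 2*s²)
k = -119890 (k = (-790 - 472)*(-33 + 2*8²) = -1262*(-33 + 2*64) = -1262*(-33 + 128) = -1262*95 = -119890)
k - (628663 + 1596215)*(-952626 - 2332199) = -119890 - (628663 + 1596215)*(-952626 - 2332199) = -119890 - 2224878*(-3284825) = -119890 - 1*(-7308334876350) = -119890 + 7308334876350 = 7308334756460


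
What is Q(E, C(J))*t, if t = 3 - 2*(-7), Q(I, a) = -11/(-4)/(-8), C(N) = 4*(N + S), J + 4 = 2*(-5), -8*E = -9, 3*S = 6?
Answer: -187/32 ≈ -5.8438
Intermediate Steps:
S = 2 (S = (⅓)*6 = 2)
E = 9/8 (E = -⅛*(-9) = 9/8 ≈ 1.1250)
J = -14 (J = -4 + 2*(-5) = -4 - 10 = -14)
C(N) = 8 + 4*N (C(N) = 4*(N + 2) = 4*(2 + N) = 8 + 4*N)
Q(I, a) = -11/32 (Q(I, a) = -11*(-¼)*(-⅛) = (11/4)*(-⅛) = -11/32)
t = 17 (t = 3 + 14 = 17)
Q(E, C(J))*t = -11/32*17 = -187/32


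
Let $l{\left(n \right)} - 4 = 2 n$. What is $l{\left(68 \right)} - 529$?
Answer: $-389$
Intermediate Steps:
$l{\left(n \right)} = 4 + 2 n$
$l{\left(68 \right)} - 529 = \left(4 + 2 \cdot 68\right) - 529 = \left(4 + 136\right) - 529 = 140 - 529 = -389$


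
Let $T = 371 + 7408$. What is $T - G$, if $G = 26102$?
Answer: $-18323$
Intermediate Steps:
$T = 7779$
$T - G = 7779 - 26102 = -18323$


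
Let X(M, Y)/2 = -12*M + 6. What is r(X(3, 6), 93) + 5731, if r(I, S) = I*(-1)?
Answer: 5791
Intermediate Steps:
X(M, Y) = 12 - 24*M (X(M, Y) = 2*(-12*M + 6) = 2*(6 - 12*M) = 12 - 24*M)
r(I, S) = -I
r(X(3, 6), 93) + 5731 = -(12 - 24*3) + 5731 = -(12 - 72) + 5731 = -1*(-60) + 5731 = 60 + 5731 = 5791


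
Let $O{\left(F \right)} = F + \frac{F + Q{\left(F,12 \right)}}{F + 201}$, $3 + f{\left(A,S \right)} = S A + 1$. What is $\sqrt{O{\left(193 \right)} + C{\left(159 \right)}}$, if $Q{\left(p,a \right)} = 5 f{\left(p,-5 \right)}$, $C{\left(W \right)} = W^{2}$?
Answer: $\frac{\sqrt{988163229}}{197} \approx 159.57$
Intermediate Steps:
$f{\left(A,S \right)} = -2 + A S$ ($f{\left(A,S \right)} = -3 + \left(S A + 1\right) = -3 + \left(A S + 1\right) = -3 + \left(1 + A S\right) = -2 + A S$)
$Q{\left(p,a \right)} = -10 - 25 p$ ($Q{\left(p,a \right)} = 5 \left(-2 + p \left(-5\right)\right) = 5 \left(-2 - 5 p\right) = -10 - 25 p$)
$O{\left(F \right)} = F + \frac{-10 - 24 F}{201 + F}$ ($O{\left(F \right)} = F + \frac{F - \left(10 + 25 F\right)}{F + 201} = F + \frac{-10 - 24 F}{201 + F}$)
$\sqrt{O{\left(193 \right)} + C{\left(159 \right)}} = \sqrt{\frac{-10 + 193^{2} + 177 \cdot 193}{201 + 193} + 159^{2}} = \sqrt{\frac{-10 + 37249 + 34161}{394} + 25281} = \sqrt{\frac{1}{394} \cdot 71400 + 25281} = \sqrt{\frac{35700}{197} + 25281} = \sqrt{\frac{5016057}{197}} = \frac{\sqrt{988163229}}{197}$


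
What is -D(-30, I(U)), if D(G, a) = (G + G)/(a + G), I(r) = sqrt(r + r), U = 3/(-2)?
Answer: -600/301 - 20*I*sqrt(3)/301 ≈ -1.9934 - 0.11509*I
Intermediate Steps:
U = -3/2 (U = 3*(-1/2) = -3/2 ≈ -1.5000)
I(r) = sqrt(2)*sqrt(r) (I(r) = sqrt(2*r) = sqrt(2)*sqrt(r))
D(G, a) = 2*G/(G + a) (D(G, a) = (2*G)/(G + a) = 2*G/(G + a))
-D(-30, I(U)) = -2*(-30)/(-30 + sqrt(2)*sqrt(-3/2)) = -2*(-30)/(-30 + sqrt(2)*(I*sqrt(6)/2)) = -2*(-30)/(-30 + I*sqrt(3)) = -(-60)/(-30 + I*sqrt(3)) = 60/(-30 + I*sqrt(3))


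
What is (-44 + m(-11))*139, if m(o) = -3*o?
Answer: -1529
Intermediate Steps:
(-44 + m(-11))*139 = (-44 - 3*(-11))*139 = (-44 + 33)*139 = -11*139 = -1529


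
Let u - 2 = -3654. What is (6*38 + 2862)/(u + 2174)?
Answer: -1545/739 ≈ -2.0907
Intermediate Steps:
u = -3652 (u = 2 - 3654 = -3652)
(6*38 + 2862)/(u + 2174) = (6*38 + 2862)/(-3652 + 2174) = (228 + 2862)/(-1478) = 3090*(-1/1478) = -1545/739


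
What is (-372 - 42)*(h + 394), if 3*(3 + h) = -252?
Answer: -127098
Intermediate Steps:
h = -87 (h = -3 + (1/3)*(-252) = -3 - 84 = -87)
(-372 - 42)*(h + 394) = (-372 - 42)*(-87 + 394) = -414*307 = -127098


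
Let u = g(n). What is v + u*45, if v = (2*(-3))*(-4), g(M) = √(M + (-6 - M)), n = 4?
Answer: 24 + 45*I*√6 ≈ 24.0 + 110.23*I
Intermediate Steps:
g(M) = I*√6 (g(M) = √(-6) = I*√6)
v = 24 (v = -6*(-4) = 24)
u = I*√6 ≈ 2.4495*I
v + u*45 = 24 + (I*√6)*45 = 24 + 45*I*√6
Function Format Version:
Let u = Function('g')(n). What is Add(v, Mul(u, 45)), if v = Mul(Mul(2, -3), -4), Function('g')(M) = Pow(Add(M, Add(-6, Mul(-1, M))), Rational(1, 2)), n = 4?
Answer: Add(24, Mul(45, I, Pow(6, Rational(1, 2)))) ≈ Add(24.000, Mul(110.23, I))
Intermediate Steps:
Function('g')(M) = Mul(I, Pow(6, Rational(1, 2))) (Function('g')(M) = Pow(-6, Rational(1, 2)) = Mul(I, Pow(6, Rational(1, 2))))
v = 24 (v = Mul(-6, -4) = 24)
u = Mul(I, Pow(6, Rational(1, 2))) ≈ Mul(2.4495, I)
Add(v, Mul(u, 45)) = Add(24, Mul(Mul(I, Pow(6, Rational(1, 2))), 45)) = Add(24, Mul(45, I, Pow(6, Rational(1, 2))))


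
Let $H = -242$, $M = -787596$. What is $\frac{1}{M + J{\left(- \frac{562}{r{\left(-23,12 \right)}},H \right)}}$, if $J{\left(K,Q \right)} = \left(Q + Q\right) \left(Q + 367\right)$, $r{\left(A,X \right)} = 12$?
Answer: $- \frac{1}{848096} \approx -1.1791 \cdot 10^{-6}$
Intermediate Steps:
$J{\left(K,Q \right)} = 2 Q \left(367 + Q\right)$
$\frac{1}{M + J{\left(- \frac{562}{r{\left(-23,12 \right)}},H \right)}} = \frac{1}{-787596 + 2 \left(-242\right) \left(367 - 242\right)} = \frac{1}{-787596 + 2 \left(-242\right) 125} = \frac{1}{-787596 - 60500} = \frac{1}{-848096} = - \frac{1}{848096}$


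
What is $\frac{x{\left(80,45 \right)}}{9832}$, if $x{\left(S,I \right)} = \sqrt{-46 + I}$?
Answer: $\frac{i}{9832} \approx 0.00010171 i$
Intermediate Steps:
$\frac{x{\left(80,45 \right)}}{9832} = \frac{\sqrt{-46 + 45}}{9832} = \sqrt{-1} \cdot \frac{1}{9832} = i \frac{1}{9832} = \frac{i}{9832}$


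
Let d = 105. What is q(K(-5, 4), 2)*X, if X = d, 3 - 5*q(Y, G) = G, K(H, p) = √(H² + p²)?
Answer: 21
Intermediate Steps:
q(Y, G) = ⅗ - G/5
X = 105
q(K(-5, 4), 2)*X = (⅗ - ⅕*2)*105 = (⅗ - ⅖)*105 = (⅕)*105 = 21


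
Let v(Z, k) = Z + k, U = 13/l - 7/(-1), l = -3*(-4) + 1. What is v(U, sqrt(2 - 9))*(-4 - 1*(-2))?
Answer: -16 - 2*I*sqrt(7) ≈ -16.0 - 5.2915*I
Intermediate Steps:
l = 13 (l = 12 + 1 = 13)
U = 8 (U = 13/13 - 7/(-1) = 13*(1/13) - 7*(-1) = 1 + 7 = 8)
v(U, sqrt(2 - 9))*(-4 - 1*(-2)) = (8 + sqrt(2 - 9))*(-4 - 1*(-2)) = (8 + sqrt(-7))*(-4 + 2) = (8 + I*sqrt(7))*(-2) = -16 - 2*I*sqrt(7)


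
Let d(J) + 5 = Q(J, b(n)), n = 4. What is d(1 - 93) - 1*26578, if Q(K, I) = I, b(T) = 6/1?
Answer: -26577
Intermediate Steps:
b(T) = 6 (b(T) = 6*1 = 6)
d(J) = 1 (d(J) = -5 + 6 = 1)
d(1 - 93) - 1*26578 = 1 - 1*26578 = 1 - 26578 = -26577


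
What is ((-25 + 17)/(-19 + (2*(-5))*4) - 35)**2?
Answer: 4231249/3481 ≈ 1215.5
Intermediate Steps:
((-25 + 17)/(-19 + (2*(-5))*4) - 35)**2 = (-8/(-19 - 10*4) - 35)**2 = (-8/(-19 - 40) - 35)**2 = (-8/(-59) - 35)**2 = (-8*(-1/59) - 35)**2 = (8/59 - 35)**2 = (-2057/59)**2 = 4231249/3481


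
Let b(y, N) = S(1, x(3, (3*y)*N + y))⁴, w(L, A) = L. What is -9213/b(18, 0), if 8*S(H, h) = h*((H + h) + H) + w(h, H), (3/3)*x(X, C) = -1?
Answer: -2358528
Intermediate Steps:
x(X, C) = -1
S(H, h) = h/8 + h*(h + 2*H)/8 (S(H, h) = (h*((H + h) + H) + h)/8 = (h*(h + 2*H) + h)/8 = (h + h*(h + 2*H))/8 = h/8 + h*(h + 2*H)/8)
b(y, N) = 1/256 (b(y, N) = ((⅛)*(-1)*(1 - 1 + 2*1))⁴ = ((⅛)*(-1)*(1 - 1 + 2))⁴ = ((⅛)*(-1)*2)⁴ = (-¼)⁴ = 1/256)
-9213/b(18, 0) = -9213/1/256 = -9213*256 = -2358528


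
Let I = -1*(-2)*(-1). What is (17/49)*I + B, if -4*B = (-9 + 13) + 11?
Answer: -871/196 ≈ -4.4439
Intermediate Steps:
I = -2 (I = 2*(-1) = -2)
B = -15/4 (B = -((-9 + 13) + 11)/4 = -(4 + 11)/4 = -1/4*15 = -15/4 ≈ -3.7500)
(17/49)*I + B = (17/49)*(-2) - 15/4 = -34/49 - 15/4 = -871/196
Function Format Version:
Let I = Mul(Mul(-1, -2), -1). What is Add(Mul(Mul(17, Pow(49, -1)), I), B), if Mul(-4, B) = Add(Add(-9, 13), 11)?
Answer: Rational(-871, 196) ≈ -4.4439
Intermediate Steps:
I = -2 (I = Mul(2, -1) = -2)
B = Rational(-15, 4) (B = Mul(Rational(-1, 4), Add(Add(-9, 13), 11)) = Mul(Rational(-1, 4), Add(4, 11)) = Mul(Rational(-1, 4), 15) = Rational(-15, 4) ≈ -3.7500)
Add(Mul(Mul(17, Pow(49, -1)), I), B) = Add(Mul(Mul(17, Pow(49, -1)), -2), Rational(-15, 4)) = Add(Mul(Mul(17, Rational(1, 49)), -2), Rational(-15, 4)) = Add(Mul(Rational(17, 49), -2), Rational(-15, 4)) = Add(Rational(-34, 49), Rational(-15, 4)) = Rational(-871, 196)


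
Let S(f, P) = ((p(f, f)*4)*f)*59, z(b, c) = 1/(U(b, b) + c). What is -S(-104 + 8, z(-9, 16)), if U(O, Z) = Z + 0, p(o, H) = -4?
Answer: -90624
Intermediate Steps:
U(O, Z) = Z
z(b, c) = 1/(b + c)
S(f, P) = -944*f (S(f, P) = ((-4*4)*f)*59 = -16*f*59 = -944*f)
-S(-104 + 8, z(-9, 16)) = -(-944)*(-104 + 8) = -(-944)*(-96) = -1*90624 = -90624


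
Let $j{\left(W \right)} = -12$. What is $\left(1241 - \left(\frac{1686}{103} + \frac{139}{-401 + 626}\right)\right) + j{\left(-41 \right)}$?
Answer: $\frac{28088408}{23175} \approx 1212.0$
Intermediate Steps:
$\left(1241 - \left(\frac{1686}{103} + \frac{139}{-401 + 626}\right)\right) + j{\left(-41 \right)} = \left(1241 - \left(\frac{1686}{103} + \frac{139}{-401 + 626}\right)\right) - 12 = \left(1241 - \left(\frac{1686}{103} + \frac{139}{225}\right)\right) - 12 = \left(1241 - \frac{393667}{23175}\right) - 12 = \frac{28366508}{23175} - 12 = \frac{28088408}{23175}$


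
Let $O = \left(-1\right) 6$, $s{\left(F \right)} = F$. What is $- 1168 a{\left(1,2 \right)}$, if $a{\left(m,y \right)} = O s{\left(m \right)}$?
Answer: $7008$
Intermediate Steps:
$O = -6$
$a{\left(m,y \right)} = - 6 m$
$- 1168 a{\left(1,2 \right)} = - 1168 \left(\left(-6\right) 1\right) = \left(-1168\right) \left(-6\right) = 7008$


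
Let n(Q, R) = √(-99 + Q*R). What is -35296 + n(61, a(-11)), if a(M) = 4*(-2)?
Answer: -35296 + I*√587 ≈ -35296.0 + 24.228*I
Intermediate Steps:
a(M) = -8
-35296 + n(61, a(-11)) = -35296 + √(-99 + 61*(-8)) = -35296 + √(-99 - 488) = -35296 + √(-587) = -35296 + I*√587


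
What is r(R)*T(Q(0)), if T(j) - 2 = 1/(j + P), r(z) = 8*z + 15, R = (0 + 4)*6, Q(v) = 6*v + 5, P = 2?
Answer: 3105/7 ≈ 443.57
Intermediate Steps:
Q(v) = 5 + 6*v
R = 24 (R = 4*6 = 24)
r(z) = 15 + 8*z
T(j) = 2 + 1/(2 + j) (T(j) = 2 + 1/(j + 2) = 2 + 1/(2 + j))
r(R)*T(Q(0)) = (15 + 8*24)*((5 + 2*(5 + 6*0))/(2 + (5 + 6*0))) = (15 + 192)*((5 + 2*(5 + 0))/(2 + (5 + 0))) = 207*((5 + 2*5)/(2 + 5)) = 207*((5 + 10)/7) = 207*((1/7)*15) = 207*(15/7) = 3105/7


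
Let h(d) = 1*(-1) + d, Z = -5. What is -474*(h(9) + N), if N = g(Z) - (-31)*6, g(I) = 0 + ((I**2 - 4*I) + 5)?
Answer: -115656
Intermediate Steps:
h(d) = -1 + d
g(I) = 5 + I**2 - 4*I (g(I) = 0 + (5 + I**2 - 4*I) = 5 + I**2 - 4*I)
N = 236 (N = (5 + (-5)**2 - 4*(-5)) - (-31)*6 = (5 + 25 + 20) - 1*(-186) = 50 + 186 = 236)
-474*(h(9) + N) = -474*((-1 + 9) + 236) = -474*(8 + 236) = -474*244 = -115656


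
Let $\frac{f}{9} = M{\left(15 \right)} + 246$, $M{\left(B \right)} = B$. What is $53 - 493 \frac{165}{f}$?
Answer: $\frac{496}{27} \approx 18.37$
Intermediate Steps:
$f = 2349$ ($f = 9 \left(15 + 246\right) = 9 \cdot 261 = 2349$)
$53 - 493 \frac{165}{f} = 53 - 493 \cdot \frac{165}{2349} = 53 - 493 \cdot 165 \cdot \frac{1}{2349} = 53 - \frac{935}{27} = \frac{496}{27}$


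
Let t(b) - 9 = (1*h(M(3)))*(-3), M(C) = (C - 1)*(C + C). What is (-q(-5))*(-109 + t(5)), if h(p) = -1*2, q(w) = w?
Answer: -470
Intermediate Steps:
M(C) = 2*C*(-1 + C) (M(C) = (-1 + C)*(2*C) = 2*C*(-1 + C))
h(p) = -2
t(b) = 15 (t(b) = 9 + (1*(-2))*(-3) = 9 - 2*(-3) = 9 + 6 = 15)
(-q(-5))*(-109 + t(5)) = (-1*(-5))*(-109 + 15) = 5*(-94) = -470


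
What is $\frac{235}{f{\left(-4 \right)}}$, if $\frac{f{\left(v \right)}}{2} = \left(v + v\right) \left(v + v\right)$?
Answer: $\frac{235}{128} \approx 1.8359$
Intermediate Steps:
$f{\left(v \right)} = 8 v^{2}$ ($f{\left(v \right)} = 2 \left(v + v\right) \left(v + v\right) = 2 \cdot 2 v 2 v = 2 \cdot 4 v^{2} = 8 v^{2}$)
$\frac{235}{f{\left(-4 \right)}} = \frac{235}{8 \left(-4\right)^{2}} = \frac{235}{8 \cdot 16} = \frac{235}{128}$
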